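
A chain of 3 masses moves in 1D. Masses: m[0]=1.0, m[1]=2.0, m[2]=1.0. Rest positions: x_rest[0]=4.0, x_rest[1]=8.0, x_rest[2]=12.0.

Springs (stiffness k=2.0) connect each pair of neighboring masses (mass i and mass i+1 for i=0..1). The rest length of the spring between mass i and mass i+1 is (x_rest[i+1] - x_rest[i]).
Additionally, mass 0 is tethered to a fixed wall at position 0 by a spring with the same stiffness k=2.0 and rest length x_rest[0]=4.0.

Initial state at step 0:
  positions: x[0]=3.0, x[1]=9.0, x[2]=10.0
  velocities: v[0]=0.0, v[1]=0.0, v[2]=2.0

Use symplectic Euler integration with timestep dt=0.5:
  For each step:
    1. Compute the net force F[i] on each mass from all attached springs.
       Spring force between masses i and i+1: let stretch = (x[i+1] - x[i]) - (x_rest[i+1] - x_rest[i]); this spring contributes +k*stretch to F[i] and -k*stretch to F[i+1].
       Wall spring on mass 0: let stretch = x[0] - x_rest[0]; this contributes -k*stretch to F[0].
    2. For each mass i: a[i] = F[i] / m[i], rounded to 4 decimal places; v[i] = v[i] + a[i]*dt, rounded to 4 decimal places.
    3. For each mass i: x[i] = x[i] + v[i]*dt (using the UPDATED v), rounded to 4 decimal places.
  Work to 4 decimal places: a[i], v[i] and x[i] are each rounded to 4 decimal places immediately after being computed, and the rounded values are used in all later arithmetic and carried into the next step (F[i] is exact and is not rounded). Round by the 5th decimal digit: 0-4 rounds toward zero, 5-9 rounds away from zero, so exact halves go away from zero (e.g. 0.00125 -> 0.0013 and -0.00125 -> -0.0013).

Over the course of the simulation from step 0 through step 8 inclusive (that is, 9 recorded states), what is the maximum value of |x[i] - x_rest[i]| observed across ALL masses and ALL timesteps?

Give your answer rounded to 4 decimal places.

Answer: 3.5020

Derivation:
Step 0: x=[3.0000 9.0000 10.0000] v=[0.0000 0.0000 2.0000]
Step 1: x=[4.5000 7.7500 12.5000] v=[3.0000 -2.5000 5.0000]
Step 2: x=[5.3750 6.8750 14.6250] v=[1.7500 -1.7500 4.2500]
Step 3: x=[4.3125 7.5625 14.8750] v=[-2.1250 1.3750 0.5000]
Step 4: x=[2.7188 9.2657 13.4688] v=[-3.1875 3.4063 -2.8125]
Step 5: x=[3.0391 10.3829 11.9610] v=[0.6406 2.2344 -3.0156]
Step 6: x=[5.5118 10.0587 11.6642] v=[4.9453 -0.6485 -0.5937]
Step 7: x=[7.5020 8.9991 12.5646] v=[3.9804 -2.1192 1.8008]
Step 8: x=[6.4898 8.4566 13.6823] v=[-2.0245 -1.0850 2.2353]
Max displacement = 3.5020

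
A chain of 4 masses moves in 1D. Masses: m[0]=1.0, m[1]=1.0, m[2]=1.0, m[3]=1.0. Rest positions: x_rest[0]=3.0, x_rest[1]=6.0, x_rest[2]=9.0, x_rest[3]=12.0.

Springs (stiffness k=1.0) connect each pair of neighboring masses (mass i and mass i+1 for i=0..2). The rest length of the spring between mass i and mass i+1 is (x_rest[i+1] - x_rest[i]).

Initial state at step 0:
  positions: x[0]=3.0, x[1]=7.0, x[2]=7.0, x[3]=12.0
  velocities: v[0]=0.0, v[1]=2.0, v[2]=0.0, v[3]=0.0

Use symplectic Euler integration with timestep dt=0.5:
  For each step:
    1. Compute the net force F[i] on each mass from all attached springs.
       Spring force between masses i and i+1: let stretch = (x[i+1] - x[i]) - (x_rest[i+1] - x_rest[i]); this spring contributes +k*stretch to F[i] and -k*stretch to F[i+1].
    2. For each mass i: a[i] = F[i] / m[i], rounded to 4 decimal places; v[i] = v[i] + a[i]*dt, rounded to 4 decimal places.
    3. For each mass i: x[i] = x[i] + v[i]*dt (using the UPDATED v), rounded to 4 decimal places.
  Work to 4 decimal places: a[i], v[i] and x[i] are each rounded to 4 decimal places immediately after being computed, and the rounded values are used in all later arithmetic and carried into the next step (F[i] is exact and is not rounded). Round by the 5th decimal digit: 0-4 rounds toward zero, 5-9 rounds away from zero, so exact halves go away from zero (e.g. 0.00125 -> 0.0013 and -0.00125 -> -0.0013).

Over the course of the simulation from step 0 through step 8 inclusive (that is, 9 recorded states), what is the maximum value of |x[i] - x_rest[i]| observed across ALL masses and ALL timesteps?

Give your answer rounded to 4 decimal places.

Step 0: x=[3.0000 7.0000 7.0000 12.0000] v=[0.0000 2.0000 0.0000 0.0000]
Step 1: x=[3.2500 7.0000 8.2500 11.5000] v=[0.5000 0.0000 2.5000 -1.0000]
Step 2: x=[3.6875 6.3750 10.0000 10.9375] v=[0.8750 -1.2500 3.5000 -1.1250]
Step 3: x=[4.0469 5.9844 11.0782 10.8906] v=[0.7188 -0.7813 2.1563 -0.0938]
Step 4: x=[4.1407 6.3829 10.8360 11.6406] v=[0.1876 0.7969 -0.4844 1.5000]
Step 5: x=[4.0451 7.3341 9.6817 12.9395] v=[-0.1913 1.9024 -2.3087 2.5977]
Step 6: x=[4.0217 8.0500 8.7549 14.1739] v=[-0.0468 1.4317 -1.8536 2.4688]
Step 7: x=[4.2554 7.9350 9.0067 14.8036] v=[0.4674 -0.2300 0.5035 1.2593]
Step 8: x=[4.6590 7.1680 10.4398 14.7340] v=[0.8072 -1.5340 2.8661 -0.1392]
Max displacement = 2.8036

Answer: 2.8036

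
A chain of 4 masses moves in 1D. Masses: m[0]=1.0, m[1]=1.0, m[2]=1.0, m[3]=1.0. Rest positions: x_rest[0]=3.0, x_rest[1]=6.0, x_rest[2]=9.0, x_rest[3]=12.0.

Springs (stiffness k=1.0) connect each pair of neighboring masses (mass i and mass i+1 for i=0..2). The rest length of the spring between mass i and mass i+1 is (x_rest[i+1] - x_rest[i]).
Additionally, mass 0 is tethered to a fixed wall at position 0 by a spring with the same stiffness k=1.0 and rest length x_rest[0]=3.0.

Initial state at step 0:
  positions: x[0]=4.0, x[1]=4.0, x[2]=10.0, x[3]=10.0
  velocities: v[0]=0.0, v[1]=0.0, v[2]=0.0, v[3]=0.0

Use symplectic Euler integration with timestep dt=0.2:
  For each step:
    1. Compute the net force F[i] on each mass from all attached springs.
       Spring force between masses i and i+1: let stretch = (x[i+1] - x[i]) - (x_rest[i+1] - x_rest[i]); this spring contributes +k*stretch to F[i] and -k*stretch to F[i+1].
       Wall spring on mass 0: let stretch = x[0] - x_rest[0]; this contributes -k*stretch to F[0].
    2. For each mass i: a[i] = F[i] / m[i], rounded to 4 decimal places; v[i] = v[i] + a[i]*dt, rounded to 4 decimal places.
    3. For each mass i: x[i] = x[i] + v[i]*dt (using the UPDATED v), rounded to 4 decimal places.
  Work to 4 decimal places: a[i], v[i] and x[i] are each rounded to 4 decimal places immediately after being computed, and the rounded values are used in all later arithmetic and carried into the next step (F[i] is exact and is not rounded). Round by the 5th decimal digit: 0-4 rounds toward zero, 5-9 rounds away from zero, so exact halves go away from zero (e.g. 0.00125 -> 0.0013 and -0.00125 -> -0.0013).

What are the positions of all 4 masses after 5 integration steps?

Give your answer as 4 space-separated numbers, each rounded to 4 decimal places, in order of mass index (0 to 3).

Answer: 2.2985 6.5032 7.4509 11.3474

Derivation:
Step 0: x=[4.0000 4.0000 10.0000 10.0000] v=[0.0000 0.0000 0.0000 0.0000]
Step 1: x=[3.8400 4.2400 9.7600 10.1200] v=[-0.8000 1.2000 -1.2000 0.6000]
Step 2: x=[3.5424 4.6848 9.3136 10.3456] v=[-1.4880 2.2240 -2.2320 1.1280]
Step 3: x=[3.1488 5.2691 8.7233 10.6499] v=[-1.9680 2.9213 -2.9514 1.5216]
Step 4: x=[2.7141 5.9067 8.0719 10.9972] v=[-2.1737 3.1881 -3.2569 1.7363]
Step 5: x=[2.2985 6.5032 7.4509 11.3474] v=[-2.0780 2.9826 -3.1049 1.7512]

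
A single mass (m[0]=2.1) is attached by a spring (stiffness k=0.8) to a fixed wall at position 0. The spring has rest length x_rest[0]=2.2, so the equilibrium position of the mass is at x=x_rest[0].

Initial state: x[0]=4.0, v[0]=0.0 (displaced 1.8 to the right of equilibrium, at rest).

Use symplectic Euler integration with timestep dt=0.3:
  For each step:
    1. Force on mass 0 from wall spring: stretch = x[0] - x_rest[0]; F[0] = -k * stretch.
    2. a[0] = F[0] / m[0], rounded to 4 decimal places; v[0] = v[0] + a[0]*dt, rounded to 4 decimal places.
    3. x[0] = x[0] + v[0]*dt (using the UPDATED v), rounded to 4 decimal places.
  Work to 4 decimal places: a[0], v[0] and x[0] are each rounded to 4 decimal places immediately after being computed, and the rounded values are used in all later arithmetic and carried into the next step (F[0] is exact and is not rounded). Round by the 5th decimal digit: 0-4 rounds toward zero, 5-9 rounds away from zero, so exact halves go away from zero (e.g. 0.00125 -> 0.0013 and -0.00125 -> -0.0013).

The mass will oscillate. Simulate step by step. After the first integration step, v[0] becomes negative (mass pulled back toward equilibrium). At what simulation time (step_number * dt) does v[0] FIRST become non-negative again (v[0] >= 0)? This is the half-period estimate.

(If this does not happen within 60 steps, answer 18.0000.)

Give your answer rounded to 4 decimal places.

Step 0: x=[4.0000] v=[0.0000]
Step 1: x=[3.9383] v=[-0.2057]
Step 2: x=[3.8170] v=[-0.4044]
Step 3: x=[3.6402] v=[-0.5892]
Step 4: x=[3.4141] v=[-0.7538]
Step 5: x=[3.1463] v=[-0.8926]
Step 6: x=[2.8461] v=[-1.0008]
Step 7: x=[2.5237] v=[-1.0746]
Step 8: x=[2.1902] v=[-1.1116]
Step 9: x=[1.8571] v=[-1.1105]
Step 10: x=[1.5357] v=[-1.0713]
Step 11: x=[1.2371] v=[-0.9954]
Step 12: x=[0.9715] v=[-0.8854]
Step 13: x=[0.7480] v=[-0.7450]
Step 14: x=[0.5743] v=[-0.5791]
Step 15: x=[0.4563] v=[-0.3933]
Step 16: x=[0.3981] v=[-0.1940]
Step 17: x=[0.4017] v=[0.0119]
First v>=0 after going negative at step 17, time=5.1000

Answer: 5.1000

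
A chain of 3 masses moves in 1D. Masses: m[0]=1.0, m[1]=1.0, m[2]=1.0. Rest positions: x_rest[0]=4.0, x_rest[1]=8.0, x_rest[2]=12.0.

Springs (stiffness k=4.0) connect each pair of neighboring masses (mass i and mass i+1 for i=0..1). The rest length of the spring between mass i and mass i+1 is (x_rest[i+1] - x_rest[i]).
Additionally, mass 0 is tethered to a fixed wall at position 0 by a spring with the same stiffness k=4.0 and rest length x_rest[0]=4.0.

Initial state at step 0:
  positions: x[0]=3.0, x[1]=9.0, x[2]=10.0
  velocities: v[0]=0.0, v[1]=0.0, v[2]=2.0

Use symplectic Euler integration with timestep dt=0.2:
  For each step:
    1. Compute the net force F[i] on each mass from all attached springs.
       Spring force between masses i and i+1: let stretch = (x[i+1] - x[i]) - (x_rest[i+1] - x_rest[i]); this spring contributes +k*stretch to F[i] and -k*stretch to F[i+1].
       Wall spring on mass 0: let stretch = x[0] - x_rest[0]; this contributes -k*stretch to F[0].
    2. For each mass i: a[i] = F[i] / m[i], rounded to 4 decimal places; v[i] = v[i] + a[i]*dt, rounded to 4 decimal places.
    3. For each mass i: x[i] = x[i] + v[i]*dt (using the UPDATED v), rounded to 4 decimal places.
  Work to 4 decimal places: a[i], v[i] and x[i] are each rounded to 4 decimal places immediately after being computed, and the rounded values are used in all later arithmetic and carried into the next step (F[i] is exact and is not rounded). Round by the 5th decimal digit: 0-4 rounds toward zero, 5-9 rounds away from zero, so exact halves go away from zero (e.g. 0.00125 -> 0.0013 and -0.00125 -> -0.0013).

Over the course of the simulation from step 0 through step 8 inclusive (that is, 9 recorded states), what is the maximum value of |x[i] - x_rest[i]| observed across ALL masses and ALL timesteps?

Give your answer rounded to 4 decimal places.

Answer: 2.5699

Derivation:
Step 0: x=[3.0000 9.0000 10.0000] v=[0.0000 0.0000 2.0000]
Step 1: x=[3.4800 8.2000 10.8800] v=[2.4000 -4.0000 4.4000]
Step 2: x=[4.1584 7.0736 11.9712] v=[3.3920 -5.6320 5.4560]
Step 3: x=[4.6379 6.2644 12.9188] v=[2.3974 -4.0461 4.7379]
Step 4: x=[4.6356 6.2596 13.4417] v=[-0.0117 -0.0238 2.6144]
Step 5: x=[4.1514 7.1441 13.4554] v=[-2.4210 4.4227 0.0687]
Step 6: x=[3.4818 8.5596 13.0993] v=[-3.3480 7.0776 -1.7803]
Step 7: x=[3.0676 9.8890 12.6569] v=[-2.0712 6.6471 -2.2121]
Step 8: x=[3.2540 10.5699 12.4116] v=[0.9318 3.4043 -1.2264]
Max displacement = 2.5699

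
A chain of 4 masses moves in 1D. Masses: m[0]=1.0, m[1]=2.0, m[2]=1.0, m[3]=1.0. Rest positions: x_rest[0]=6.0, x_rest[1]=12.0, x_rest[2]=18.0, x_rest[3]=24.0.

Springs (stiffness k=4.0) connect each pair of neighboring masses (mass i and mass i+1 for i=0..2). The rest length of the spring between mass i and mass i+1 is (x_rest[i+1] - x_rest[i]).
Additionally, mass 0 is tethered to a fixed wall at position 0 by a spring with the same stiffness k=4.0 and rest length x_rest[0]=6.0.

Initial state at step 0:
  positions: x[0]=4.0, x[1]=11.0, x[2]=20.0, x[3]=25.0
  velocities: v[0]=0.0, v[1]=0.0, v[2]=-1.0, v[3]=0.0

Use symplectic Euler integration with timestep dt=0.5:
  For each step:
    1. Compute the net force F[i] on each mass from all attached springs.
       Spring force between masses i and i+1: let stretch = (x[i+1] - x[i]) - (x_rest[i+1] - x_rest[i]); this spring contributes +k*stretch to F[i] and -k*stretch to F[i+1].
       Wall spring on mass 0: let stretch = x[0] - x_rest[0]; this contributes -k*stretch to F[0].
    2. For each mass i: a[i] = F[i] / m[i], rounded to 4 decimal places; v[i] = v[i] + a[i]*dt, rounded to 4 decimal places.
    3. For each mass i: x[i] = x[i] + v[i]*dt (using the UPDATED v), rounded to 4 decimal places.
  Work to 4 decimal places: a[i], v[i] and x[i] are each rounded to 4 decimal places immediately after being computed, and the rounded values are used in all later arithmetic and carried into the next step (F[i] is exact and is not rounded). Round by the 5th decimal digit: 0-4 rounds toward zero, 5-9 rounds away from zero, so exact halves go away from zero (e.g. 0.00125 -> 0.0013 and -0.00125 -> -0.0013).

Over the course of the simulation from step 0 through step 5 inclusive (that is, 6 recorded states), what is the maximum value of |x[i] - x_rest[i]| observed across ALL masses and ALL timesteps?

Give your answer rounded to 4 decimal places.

Answer: 3.5000

Derivation:
Step 0: x=[4.0000 11.0000 20.0000 25.0000] v=[0.0000 0.0000 -1.0000 0.0000]
Step 1: x=[7.0000 12.0000 15.5000 26.0000] v=[6.0000 2.0000 -9.0000 2.0000]
Step 2: x=[8.0000 12.2500 18.0000 22.5000] v=[2.0000 0.5000 5.0000 -7.0000]
Step 3: x=[5.2500 13.2500 19.2500 20.5000] v=[-5.5000 2.0000 2.5000 -4.0000]
Step 4: x=[5.2500 13.2500 15.7500 23.2500] v=[0.0000 0.0000 -7.0000 5.5000]
Step 5: x=[8.0000 10.5000 17.2500 24.5000] v=[5.5000 -5.5000 3.0000 2.5000]
Max displacement = 3.5000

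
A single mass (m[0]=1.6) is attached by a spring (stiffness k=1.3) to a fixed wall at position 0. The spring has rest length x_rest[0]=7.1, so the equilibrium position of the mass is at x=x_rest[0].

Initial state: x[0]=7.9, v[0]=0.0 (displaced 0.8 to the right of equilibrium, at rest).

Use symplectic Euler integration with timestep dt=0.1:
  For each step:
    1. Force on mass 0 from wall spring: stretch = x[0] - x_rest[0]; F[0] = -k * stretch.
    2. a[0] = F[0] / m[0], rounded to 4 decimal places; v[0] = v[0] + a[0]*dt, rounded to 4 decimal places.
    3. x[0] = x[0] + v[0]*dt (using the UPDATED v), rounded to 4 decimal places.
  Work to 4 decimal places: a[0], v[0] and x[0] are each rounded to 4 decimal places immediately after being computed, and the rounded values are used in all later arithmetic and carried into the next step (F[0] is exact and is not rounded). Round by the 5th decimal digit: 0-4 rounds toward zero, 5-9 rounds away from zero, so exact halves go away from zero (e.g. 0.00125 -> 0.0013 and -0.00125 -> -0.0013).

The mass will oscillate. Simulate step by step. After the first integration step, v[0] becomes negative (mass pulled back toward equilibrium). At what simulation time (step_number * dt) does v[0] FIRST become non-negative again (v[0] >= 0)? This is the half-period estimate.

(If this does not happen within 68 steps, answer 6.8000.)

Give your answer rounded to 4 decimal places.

Answer: 3.5000

Derivation:
Step 0: x=[7.9000] v=[0.0000]
Step 1: x=[7.8935] v=[-0.0650]
Step 2: x=[7.8806] v=[-0.1295]
Step 3: x=[7.8613] v=[-0.1929]
Step 4: x=[7.8358] v=[-0.2548]
Step 5: x=[7.8043] v=[-0.3146]
Step 6: x=[7.7671] v=[-0.3718]
Step 7: x=[7.7245] v=[-0.4260]
Step 8: x=[7.6768] v=[-0.4767]
Step 9: x=[7.6244] v=[-0.5236]
Step 10: x=[7.5678] v=[-0.5662]
Step 11: x=[7.5074] v=[-0.6042]
Step 12: x=[7.4437] v=[-0.6373]
Step 13: x=[7.3772] v=[-0.6652]
Step 14: x=[7.3084] v=[-0.6877]
Step 15: x=[7.2379] v=[-0.7046]
Step 16: x=[7.1663] v=[-0.7158]
Step 17: x=[7.0942] v=[-0.7212]
Step 18: x=[7.0221] v=[-0.7207]
Step 19: x=[6.9507] v=[-0.7144]
Step 20: x=[6.8805] v=[-0.7023]
Step 21: x=[6.8121] v=[-0.6845]
Step 22: x=[6.7460] v=[-0.6611]
Step 23: x=[6.6828] v=[-0.6323]
Step 24: x=[6.6230] v=[-0.5984]
Step 25: x=[6.5670] v=[-0.5596]
Step 26: x=[6.5154] v=[-0.5163]
Step 27: x=[6.4685] v=[-0.4688]
Step 28: x=[6.4268] v=[-0.4175]
Step 29: x=[6.3905] v=[-0.3628]
Step 30: x=[6.3600] v=[-0.3052]
Step 31: x=[6.3355] v=[-0.2451]
Step 32: x=[6.3172] v=[-0.1830]
Step 33: x=[6.3053] v=[-0.1194]
Step 34: x=[6.2998] v=[-0.0548]
Step 35: x=[6.3008] v=[0.0102]
First v>=0 after going negative at step 35, time=3.5000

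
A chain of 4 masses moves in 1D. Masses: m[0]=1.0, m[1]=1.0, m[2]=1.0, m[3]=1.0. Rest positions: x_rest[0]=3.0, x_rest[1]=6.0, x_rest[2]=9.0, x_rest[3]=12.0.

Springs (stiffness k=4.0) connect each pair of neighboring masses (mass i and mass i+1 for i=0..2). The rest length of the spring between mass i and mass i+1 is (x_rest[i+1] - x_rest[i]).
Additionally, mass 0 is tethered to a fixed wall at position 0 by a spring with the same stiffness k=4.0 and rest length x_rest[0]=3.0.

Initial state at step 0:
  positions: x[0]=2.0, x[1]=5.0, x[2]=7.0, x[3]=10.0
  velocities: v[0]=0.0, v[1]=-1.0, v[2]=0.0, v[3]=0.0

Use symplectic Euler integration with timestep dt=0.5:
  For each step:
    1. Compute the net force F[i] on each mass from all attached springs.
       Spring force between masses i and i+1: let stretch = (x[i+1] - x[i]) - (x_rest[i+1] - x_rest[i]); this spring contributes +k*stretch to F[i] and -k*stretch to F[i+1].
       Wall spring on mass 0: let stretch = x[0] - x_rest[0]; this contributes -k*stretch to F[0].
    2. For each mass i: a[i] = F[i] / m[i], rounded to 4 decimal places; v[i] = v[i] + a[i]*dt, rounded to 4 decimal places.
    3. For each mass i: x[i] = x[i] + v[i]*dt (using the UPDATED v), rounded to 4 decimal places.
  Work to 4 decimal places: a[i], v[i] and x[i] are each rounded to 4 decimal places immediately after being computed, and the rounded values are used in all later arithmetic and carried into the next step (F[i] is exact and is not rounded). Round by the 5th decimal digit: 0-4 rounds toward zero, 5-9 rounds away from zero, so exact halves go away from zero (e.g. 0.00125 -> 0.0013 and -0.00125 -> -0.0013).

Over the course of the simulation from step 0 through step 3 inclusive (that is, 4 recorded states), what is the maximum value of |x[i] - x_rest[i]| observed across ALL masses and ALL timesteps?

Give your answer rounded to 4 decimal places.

Step 0: x=[2.0000 5.0000 7.0000 10.0000] v=[0.0000 -1.0000 0.0000 0.0000]
Step 1: x=[3.0000 3.5000 8.0000 10.0000] v=[2.0000 -3.0000 2.0000 0.0000]
Step 2: x=[1.5000 6.0000 6.5000 11.0000] v=[-3.0000 5.0000 -3.0000 2.0000]
Step 3: x=[3.0000 4.5000 9.0000 10.5000] v=[3.0000 -3.0000 5.0000 -1.0000]
Max displacement = 2.5000

Answer: 2.5000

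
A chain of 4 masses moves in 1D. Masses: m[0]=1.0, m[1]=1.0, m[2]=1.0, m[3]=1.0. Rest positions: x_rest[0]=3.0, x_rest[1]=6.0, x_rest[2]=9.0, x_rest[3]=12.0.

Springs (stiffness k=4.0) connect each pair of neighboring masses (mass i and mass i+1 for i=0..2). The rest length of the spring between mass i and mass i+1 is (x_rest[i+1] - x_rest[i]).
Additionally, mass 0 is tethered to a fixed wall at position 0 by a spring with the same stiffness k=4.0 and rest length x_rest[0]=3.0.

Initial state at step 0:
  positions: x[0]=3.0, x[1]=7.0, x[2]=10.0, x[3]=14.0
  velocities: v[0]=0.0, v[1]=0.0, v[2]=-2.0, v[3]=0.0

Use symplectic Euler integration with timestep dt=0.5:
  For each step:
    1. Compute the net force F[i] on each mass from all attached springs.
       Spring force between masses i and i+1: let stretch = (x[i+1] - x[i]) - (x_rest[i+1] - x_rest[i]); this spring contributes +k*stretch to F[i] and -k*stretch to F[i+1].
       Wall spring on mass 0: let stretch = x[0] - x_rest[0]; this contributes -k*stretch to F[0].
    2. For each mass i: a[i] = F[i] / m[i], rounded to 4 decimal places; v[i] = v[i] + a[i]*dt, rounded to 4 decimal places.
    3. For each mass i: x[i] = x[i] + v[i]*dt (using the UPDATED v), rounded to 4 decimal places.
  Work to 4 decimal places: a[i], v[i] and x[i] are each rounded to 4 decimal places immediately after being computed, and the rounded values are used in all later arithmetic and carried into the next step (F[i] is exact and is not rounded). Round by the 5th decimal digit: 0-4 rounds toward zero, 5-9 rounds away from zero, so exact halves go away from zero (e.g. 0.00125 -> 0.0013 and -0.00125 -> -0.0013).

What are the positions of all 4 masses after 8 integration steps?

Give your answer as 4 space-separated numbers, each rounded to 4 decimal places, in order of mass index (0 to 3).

Step 0: x=[3.0000 7.0000 10.0000 14.0000] v=[0.0000 0.0000 -2.0000 0.0000]
Step 1: x=[4.0000 6.0000 10.0000 13.0000] v=[2.0000 -2.0000 0.0000 -2.0000]
Step 2: x=[3.0000 7.0000 9.0000 12.0000] v=[-2.0000 2.0000 -2.0000 -2.0000]
Step 3: x=[3.0000 6.0000 9.0000 11.0000] v=[0.0000 -2.0000 0.0000 -2.0000]
Step 4: x=[3.0000 5.0000 8.0000 11.0000] v=[0.0000 -2.0000 -2.0000 0.0000]
Step 5: x=[2.0000 5.0000 7.0000 11.0000] v=[-2.0000 0.0000 -2.0000 0.0000]
Step 6: x=[2.0000 4.0000 8.0000 10.0000] v=[0.0000 -2.0000 2.0000 -2.0000]
Step 7: x=[2.0000 5.0000 7.0000 10.0000] v=[0.0000 2.0000 -2.0000 0.0000]
Step 8: x=[3.0000 5.0000 7.0000 10.0000] v=[2.0000 0.0000 0.0000 0.0000]

Answer: 3.0000 5.0000 7.0000 10.0000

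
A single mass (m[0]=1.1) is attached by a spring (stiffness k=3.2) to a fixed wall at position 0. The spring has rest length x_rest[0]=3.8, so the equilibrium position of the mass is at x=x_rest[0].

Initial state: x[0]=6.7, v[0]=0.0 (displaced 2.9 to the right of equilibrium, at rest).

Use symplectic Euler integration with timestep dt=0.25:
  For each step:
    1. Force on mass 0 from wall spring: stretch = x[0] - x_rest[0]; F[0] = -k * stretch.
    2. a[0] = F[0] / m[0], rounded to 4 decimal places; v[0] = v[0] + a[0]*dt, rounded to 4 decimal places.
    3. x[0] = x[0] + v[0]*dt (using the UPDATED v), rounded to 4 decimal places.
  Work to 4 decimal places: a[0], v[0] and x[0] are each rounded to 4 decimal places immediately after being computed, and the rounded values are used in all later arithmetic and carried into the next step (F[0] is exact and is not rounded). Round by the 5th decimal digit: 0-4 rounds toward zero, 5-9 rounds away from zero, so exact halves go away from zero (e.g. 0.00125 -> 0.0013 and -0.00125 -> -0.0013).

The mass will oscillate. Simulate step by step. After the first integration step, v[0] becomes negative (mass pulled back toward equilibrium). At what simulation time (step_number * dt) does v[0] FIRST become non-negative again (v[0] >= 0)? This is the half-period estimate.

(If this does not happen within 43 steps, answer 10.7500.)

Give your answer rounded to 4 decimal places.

Step 0: x=[6.7000] v=[0.0000]
Step 1: x=[6.1727] v=[-2.1091]
Step 2: x=[5.2140] v=[-3.8347]
Step 3: x=[3.9982] v=[-4.8631]
Step 4: x=[2.7464] v=[-5.0073]
Step 5: x=[1.6861] v=[-4.2411]
Step 6: x=[1.0102] v=[-2.7037]
Step 7: x=[0.8415] v=[-0.6748]
Step 8: x=[1.2107] v=[1.4768]
First v>=0 after going negative at step 8, time=2.0000

Answer: 2.0000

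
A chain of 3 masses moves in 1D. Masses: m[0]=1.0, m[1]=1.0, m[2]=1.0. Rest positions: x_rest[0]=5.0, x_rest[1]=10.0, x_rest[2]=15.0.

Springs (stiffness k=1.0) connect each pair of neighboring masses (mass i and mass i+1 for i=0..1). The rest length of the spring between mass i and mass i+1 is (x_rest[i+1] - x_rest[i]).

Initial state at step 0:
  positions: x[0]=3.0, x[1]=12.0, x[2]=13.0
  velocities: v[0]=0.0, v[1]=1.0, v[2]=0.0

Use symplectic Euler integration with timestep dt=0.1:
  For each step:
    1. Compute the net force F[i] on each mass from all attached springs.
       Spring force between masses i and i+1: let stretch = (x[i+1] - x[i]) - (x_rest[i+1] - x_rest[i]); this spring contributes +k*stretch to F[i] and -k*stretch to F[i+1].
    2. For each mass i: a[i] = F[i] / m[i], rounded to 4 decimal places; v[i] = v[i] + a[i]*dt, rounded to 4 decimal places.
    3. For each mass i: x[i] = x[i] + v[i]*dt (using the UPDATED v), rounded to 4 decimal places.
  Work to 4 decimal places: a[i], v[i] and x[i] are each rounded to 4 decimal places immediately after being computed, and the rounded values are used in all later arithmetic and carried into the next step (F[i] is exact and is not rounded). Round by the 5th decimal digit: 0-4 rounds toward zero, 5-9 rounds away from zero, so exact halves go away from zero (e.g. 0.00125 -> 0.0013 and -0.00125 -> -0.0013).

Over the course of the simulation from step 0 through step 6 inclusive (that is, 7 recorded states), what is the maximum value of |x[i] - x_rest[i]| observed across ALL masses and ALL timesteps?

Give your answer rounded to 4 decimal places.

Answer: 2.0200

Derivation:
Step 0: x=[3.0000 12.0000 13.0000] v=[0.0000 1.0000 0.0000]
Step 1: x=[3.0400 12.0200 13.0400] v=[0.4000 0.2000 0.4000]
Step 2: x=[3.1198 11.9604 13.1198] v=[0.7980 -0.5960 0.7980]
Step 3: x=[3.2380 11.8240 13.2380] v=[1.1821 -1.3641 1.1821]
Step 4: x=[3.3921 11.6159 13.3921] v=[1.5407 -2.0813 1.5407]
Step 5: x=[3.5784 11.3433 13.5784] v=[1.8631 -2.7261 1.8631]
Step 6: x=[3.7924 11.0154 13.7924] v=[2.1396 -3.2791 2.1396]
Max displacement = 2.0200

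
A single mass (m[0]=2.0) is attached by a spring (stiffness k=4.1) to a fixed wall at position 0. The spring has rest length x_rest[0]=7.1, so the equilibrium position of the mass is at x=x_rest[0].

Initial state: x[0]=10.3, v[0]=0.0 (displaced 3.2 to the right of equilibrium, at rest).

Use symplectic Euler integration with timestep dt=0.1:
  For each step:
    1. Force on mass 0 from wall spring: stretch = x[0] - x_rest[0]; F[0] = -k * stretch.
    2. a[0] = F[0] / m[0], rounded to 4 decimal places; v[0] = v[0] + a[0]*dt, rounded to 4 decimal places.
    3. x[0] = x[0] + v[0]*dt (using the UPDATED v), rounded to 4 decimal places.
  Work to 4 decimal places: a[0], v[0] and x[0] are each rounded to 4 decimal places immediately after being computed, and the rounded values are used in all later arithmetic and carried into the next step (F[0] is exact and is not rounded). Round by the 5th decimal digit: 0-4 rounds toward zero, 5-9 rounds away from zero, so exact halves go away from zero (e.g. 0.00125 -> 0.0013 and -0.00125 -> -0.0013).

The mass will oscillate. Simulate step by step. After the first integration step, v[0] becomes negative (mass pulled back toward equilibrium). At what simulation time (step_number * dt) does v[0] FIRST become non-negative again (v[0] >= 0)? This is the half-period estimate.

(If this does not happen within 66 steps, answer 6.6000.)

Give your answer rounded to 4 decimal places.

Step 0: x=[10.3000] v=[0.0000]
Step 1: x=[10.2344] v=[-0.6560]
Step 2: x=[10.1045] v=[-1.2986]
Step 3: x=[9.9131] v=[-1.9145]
Step 4: x=[9.6640] v=[-2.4912]
Step 5: x=[9.3623] v=[-3.0168]
Step 6: x=[9.0142] v=[-3.4806]
Step 7: x=[8.6269] v=[-3.8730]
Step 8: x=[8.2083] v=[-4.1860]
Step 9: x=[7.7670] v=[-4.4132]
Step 10: x=[7.3120] v=[-4.5499]
Step 11: x=[6.8527] v=[-4.5934]
Step 12: x=[6.3984] v=[-4.5427]
Step 13: x=[5.9585] v=[-4.3989]
Step 14: x=[5.5420] v=[-4.1649]
Step 15: x=[5.1575] v=[-3.8455]
Step 16: x=[4.8128] v=[-3.4473]
Step 17: x=[4.5150] v=[-2.9784]
Step 18: x=[4.2702] v=[-2.4485]
Step 19: x=[4.0834] v=[-1.8684]
Step 20: x=[3.9584] v=[-1.2500]
Step 21: x=[3.8978] v=[-0.6060]
Step 22: x=[3.9029] v=[0.0505]
First v>=0 after going negative at step 22, time=2.2000

Answer: 2.2000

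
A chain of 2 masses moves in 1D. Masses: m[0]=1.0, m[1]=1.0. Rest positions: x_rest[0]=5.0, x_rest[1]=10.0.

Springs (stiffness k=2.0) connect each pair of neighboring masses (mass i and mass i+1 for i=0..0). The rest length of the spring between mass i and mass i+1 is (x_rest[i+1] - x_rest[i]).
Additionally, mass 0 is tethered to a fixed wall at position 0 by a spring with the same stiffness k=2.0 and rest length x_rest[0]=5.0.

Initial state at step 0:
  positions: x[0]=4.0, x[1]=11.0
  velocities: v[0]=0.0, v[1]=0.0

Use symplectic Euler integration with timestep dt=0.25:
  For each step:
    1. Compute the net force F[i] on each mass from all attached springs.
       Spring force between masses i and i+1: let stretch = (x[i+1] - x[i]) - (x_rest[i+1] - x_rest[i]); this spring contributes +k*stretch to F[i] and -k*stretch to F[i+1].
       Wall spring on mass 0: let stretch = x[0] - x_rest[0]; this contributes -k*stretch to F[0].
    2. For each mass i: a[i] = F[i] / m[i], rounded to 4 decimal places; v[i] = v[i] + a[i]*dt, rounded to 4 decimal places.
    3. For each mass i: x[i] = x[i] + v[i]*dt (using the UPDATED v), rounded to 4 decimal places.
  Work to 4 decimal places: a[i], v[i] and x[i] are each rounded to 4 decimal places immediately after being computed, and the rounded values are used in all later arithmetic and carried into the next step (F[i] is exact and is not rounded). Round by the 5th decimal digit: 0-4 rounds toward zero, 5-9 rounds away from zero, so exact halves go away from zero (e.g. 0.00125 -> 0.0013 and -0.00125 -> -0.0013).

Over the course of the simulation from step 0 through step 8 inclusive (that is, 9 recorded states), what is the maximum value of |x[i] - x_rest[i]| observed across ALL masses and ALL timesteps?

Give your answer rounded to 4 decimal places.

Answer: 1.2820

Derivation:
Step 0: x=[4.0000 11.0000] v=[0.0000 0.0000]
Step 1: x=[4.3750 10.7500] v=[1.5000 -1.0000]
Step 2: x=[5.0000 10.3281] v=[2.5000 -1.6875]
Step 3: x=[5.6660 9.8652] v=[2.6641 -1.8516]
Step 4: x=[6.1487 9.5024] v=[1.9307 -1.4512]
Step 5: x=[6.2820 9.3454] v=[0.5332 -0.6281]
Step 6: x=[6.0130 9.4305] v=[-1.0761 0.3402]
Step 7: x=[5.4195 9.7134] v=[-2.3739 1.1315]
Step 8: x=[4.6853 10.0846] v=[-2.9367 1.4846]
Max displacement = 1.2820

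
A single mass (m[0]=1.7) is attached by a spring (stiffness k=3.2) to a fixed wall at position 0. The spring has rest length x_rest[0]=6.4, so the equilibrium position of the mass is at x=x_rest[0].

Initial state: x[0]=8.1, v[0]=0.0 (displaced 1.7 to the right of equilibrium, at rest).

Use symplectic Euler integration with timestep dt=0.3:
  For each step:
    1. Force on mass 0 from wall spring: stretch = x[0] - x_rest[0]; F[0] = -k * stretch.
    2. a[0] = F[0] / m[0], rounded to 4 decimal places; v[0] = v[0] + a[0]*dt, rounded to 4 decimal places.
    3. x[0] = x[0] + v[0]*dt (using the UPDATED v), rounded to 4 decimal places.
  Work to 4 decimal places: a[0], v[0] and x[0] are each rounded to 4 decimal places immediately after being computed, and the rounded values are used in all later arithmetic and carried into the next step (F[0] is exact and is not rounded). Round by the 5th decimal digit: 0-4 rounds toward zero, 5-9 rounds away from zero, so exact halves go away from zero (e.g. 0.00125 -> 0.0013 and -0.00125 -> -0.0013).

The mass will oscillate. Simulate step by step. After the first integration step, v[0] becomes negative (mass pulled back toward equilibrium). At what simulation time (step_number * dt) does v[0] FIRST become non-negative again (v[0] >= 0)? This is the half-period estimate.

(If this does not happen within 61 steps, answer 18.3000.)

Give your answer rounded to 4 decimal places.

Step 0: x=[8.1000] v=[0.0000]
Step 1: x=[7.8120] v=[-0.9600]
Step 2: x=[7.2848] v=[-1.7574]
Step 3: x=[6.6077] v=[-2.2571]
Step 4: x=[5.8954] v=[-2.3744]
Step 5: x=[5.2686] v=[-2.0895]
Step 6: x=[4.8334] v=[-1.4506]
Step 7: x=[4.6636] v=[-0.5659]
Step 8: x=[4.7880] v=[0.4147]
First v>=0 after going negative at step 8, time=2.4000

Answer: 2.4000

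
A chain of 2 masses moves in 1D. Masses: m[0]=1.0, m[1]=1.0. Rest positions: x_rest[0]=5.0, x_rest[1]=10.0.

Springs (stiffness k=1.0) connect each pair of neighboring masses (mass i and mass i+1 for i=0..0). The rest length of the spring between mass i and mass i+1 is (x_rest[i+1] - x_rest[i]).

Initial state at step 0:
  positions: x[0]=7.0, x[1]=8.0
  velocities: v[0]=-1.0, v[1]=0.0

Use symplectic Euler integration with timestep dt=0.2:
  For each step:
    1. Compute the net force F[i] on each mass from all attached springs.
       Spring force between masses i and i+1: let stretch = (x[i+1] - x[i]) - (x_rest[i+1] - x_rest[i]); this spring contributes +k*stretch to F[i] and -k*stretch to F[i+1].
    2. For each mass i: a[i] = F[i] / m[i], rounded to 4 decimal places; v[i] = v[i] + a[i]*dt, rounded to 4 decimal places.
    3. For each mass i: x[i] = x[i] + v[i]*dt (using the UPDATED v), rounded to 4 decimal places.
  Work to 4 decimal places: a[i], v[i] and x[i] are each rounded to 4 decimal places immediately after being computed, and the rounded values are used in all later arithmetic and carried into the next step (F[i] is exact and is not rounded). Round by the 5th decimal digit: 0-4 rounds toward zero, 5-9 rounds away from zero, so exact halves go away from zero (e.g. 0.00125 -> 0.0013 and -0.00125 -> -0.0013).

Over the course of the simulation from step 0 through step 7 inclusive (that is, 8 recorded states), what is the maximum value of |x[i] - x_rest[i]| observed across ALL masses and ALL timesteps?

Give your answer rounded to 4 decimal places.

Step 0: x=[7.0000 8.0000] v=[-1.0000 0.0000]
Step 1: x=[6.6400 8.1600] v=[-1.8000 0.8000]
Step 2: x=[6.1408 8.4592] v=[-2.4960 1.4960]
Step 3: x=[5.5343 8.8657] v=[-3.0323 2.0323]
Step 4: x=[4.8611 9.3389] v=[-3.3660 2.3660]
Step 5: x=[4.1670 9.8330] v=[-3.4704 2.4704]
Step 6: x=[3.4996 10.3004] v=[-3.3372 2.3372]
Step 7: x=[2.9042 10.6958] v=[-2.9770 1.9770]
Max displacement = 2.0958

Answer: 2.0958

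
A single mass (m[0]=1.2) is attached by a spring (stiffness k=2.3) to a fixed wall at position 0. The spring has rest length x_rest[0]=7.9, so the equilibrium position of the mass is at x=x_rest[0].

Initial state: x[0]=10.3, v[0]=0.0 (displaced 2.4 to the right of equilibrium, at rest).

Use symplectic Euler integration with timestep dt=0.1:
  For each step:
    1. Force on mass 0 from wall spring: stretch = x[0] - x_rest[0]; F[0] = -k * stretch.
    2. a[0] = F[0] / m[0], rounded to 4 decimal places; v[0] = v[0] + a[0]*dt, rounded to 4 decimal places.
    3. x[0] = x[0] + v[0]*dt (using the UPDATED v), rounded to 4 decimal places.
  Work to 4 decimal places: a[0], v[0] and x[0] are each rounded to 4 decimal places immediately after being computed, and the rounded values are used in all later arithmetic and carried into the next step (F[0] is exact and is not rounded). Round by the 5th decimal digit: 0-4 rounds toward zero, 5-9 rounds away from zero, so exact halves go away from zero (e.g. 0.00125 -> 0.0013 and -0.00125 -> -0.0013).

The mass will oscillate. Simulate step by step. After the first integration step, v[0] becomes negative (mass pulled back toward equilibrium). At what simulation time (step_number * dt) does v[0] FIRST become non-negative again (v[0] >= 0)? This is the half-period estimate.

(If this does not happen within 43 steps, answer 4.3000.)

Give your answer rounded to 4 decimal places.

Step 0: x=[10.3000] v=[0.0000]
Step 1: x=[10.2540] v=[-0.4600]
Step 2: x=[10.1629] v=[-0.9112]
Step 3: x=[10.0284] v=[-1.3449]
Step 4: x=[9.8531] v=[-1.7528]
Step 5: x=[9.6404] v=[-2.1271]
Step 6: x=[9.3943] v=[-2.4607]
Step 7: x=[9.1196] v=[-2.7471]
Step 8: x=[8.8215] v=[-2.9809]
Step 9: x=[8.5058] v=[-3.1575]
Step 10: x=[8.1784] v=[-3.2736]
Step 11: x=[7.8457] v=[-3.3270]
Step 12: x=[7.5140] v=[-3.3166]
Step 13: x=[7.1897] v=[-3.2426]
Step 14: x=[6.8791] v=[-3.1065]
Step 15: x=[6.5880] v=[-2.9108]
Step 16: x=[6.3221] v=[-2.6593]
Step 17: x=[6.0864] v=[-2.3569]
Step 18: x=[5.8855] v=[-2.0093]
Step 19: x=[5.7232] v=[-1.6232]
Step 20: x=[5.6026] v=[-1.2060]
Step 21: x=[5.5260] v=[-0.7657]
Step 22: x=[5.4949] v=[-0.3107]
Step 23: x=[5.5099] v=[0.1503]
First v>=0 after going negative at step 23, time=2.3000

Answer: 2.3000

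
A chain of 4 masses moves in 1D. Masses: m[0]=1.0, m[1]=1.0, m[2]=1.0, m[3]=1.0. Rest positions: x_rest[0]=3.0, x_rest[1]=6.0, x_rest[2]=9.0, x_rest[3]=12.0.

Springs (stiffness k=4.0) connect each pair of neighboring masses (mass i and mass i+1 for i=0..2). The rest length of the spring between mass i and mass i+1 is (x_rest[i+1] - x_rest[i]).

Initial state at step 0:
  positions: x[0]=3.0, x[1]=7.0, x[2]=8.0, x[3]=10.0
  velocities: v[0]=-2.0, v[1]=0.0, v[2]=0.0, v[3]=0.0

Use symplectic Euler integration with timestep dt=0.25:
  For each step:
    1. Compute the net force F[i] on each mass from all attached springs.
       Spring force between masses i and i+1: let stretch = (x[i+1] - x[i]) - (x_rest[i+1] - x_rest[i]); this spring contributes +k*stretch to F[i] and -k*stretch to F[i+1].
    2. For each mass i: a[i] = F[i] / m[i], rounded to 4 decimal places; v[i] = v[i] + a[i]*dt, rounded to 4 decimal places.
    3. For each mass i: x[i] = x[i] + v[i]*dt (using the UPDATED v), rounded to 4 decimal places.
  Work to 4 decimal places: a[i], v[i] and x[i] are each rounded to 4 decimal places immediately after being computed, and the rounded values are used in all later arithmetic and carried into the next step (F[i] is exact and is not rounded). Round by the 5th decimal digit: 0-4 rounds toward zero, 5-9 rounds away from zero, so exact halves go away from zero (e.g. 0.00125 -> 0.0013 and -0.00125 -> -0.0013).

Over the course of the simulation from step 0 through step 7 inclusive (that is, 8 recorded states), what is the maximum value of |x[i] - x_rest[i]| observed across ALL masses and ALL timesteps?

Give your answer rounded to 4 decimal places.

Answer: 3.1411

Derivation:
Step 0: x=[3.0000 7.0000 8.0000 10.0000] v=[-2.0000 0.0000 0.0000 0.0000]
Step 1: x=[2.7500 6.2500 8.2500 10.2500] v=[-1.0000 -3.0000 1.0000 1.0000]
Step 2: x=[2.6250 5.1250 8.5000 10.7500] v=[-0.5000 -4.5000 1.0000 2.0000]
Step 3: x=[2.3750 4.2188 8.4688 11.4375] v=[-1.0000 -3.6250 -0.1250 2.7500]
Step 4: x=[1.8360 3.9141 8.1172 12.1328] v=[-2.1562 -1.2188 -1.4063 2.7813]
Step 5: x=[1.0665 4.1407 7.7188 12.5742] v=[-3.0781 0.9062 -1.5938 1.7657]
Step 6: x=[0.3155 4.4932 7.6397 12.5518] v=[-3.0039 1.4101 -0.3165 -0.0897]
Step 7: x=[-0.1411 4.5879 8.0020 12.0514] v=[-1.8262 0.3789 1.4491 -2.0018]
Max displacement = 3.1411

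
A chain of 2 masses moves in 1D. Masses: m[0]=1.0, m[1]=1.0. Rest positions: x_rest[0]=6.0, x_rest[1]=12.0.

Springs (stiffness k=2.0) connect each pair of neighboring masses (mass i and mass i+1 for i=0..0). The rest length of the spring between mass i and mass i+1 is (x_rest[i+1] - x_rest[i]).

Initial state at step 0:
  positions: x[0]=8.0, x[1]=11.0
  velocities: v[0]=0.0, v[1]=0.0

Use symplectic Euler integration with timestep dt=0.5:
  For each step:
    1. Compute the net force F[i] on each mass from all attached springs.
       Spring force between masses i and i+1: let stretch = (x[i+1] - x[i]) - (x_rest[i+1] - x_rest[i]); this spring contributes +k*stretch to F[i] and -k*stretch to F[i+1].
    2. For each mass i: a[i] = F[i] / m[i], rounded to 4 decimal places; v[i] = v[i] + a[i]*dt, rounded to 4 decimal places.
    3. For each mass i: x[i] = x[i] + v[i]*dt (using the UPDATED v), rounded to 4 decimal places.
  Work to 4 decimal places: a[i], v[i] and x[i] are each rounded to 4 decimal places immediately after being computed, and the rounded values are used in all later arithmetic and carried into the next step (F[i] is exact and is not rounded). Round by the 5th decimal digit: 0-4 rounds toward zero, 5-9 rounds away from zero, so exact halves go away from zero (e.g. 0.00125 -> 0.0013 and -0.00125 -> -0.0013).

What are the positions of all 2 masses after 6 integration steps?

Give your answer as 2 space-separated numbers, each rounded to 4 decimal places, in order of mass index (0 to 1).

Answer: 8.0000 11.0000

Derivation:
Step 0: x=[8.0000 11.0000] v=[0.0000 0.0000]
Step 1: x=[6.5000 12.5000] v=[-3.0000 3.0000]
Step 2: x=[5.0000 14.0000] v=[-3.0000 3.0000]
Step 3: x=[5.0000 14.0000] v=[0.0000 0.0000]
Step 4: x=[6.5000 12.5000] v=[3.0000 -3.0000]
Step 5: x=[8.0000 11.0000] v=[3.0000 -3.0000]
Step 6: x=[8.0000 11.0000] v=[0.0000 0.0000]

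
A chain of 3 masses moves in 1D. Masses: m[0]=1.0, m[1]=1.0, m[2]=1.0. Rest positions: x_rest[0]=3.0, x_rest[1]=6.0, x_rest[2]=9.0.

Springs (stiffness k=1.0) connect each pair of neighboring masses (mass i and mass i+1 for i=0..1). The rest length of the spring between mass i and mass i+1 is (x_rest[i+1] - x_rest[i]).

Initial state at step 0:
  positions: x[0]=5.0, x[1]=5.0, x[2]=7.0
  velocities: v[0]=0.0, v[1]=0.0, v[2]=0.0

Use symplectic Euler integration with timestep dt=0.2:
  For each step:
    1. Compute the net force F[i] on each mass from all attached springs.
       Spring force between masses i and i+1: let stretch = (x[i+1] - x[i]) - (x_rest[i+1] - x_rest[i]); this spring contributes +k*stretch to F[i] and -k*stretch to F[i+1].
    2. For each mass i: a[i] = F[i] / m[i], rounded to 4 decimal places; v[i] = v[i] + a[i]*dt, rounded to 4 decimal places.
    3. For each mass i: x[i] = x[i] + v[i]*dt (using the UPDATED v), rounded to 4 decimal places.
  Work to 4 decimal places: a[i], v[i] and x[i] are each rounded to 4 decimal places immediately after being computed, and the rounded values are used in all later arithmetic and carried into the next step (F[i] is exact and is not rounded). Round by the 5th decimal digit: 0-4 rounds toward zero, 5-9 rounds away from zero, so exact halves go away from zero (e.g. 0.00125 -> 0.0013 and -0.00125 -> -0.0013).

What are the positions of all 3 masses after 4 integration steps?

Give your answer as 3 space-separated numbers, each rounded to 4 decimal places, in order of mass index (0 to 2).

Step 0: x=[5.0000 5.0000 7.0000] v=[0.0000 0.0000 0.0000]
Step 1: x=[4.8800 5.0800 7.0400] v=[-0.6000 0.4000 0.2000]
Step 2: x=[4.6480 5.2304 7.1216] v=[-1.1600 0.7520 0.4080]
Step 3: x=[4.3193 5.4332 7.2476] v=[-1.6435 1.0138 0.6298]
Step 4: x=[3.9152 5.6640 7.4210] v=[-2.0207 1.1539 0.8669]

Answer: 3.9152 5.6640 7.4210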